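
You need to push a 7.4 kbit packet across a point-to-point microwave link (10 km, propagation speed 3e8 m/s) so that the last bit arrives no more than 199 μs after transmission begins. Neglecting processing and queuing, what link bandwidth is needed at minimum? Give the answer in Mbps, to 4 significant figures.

Propagation delay = 10000 / 300000000 = 33.3333 μs.
Transmission budget = 199 − 33.3333 = 165.667 μs.
R ≥ L / t_tx = 7400 bits / 0.000165667 s = 44.67 Mbps.

44.67 Mbps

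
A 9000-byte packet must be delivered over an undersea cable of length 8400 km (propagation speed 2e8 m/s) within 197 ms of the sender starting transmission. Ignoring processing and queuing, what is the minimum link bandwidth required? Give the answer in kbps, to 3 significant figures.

465 kbps

L = 72000 bits.
Propagation delay = 8400000 / 200000000 = 42 ms.
Transmission budget = 197 − 42 = 155 ms.
R ≥ L / t_tx = 72000 bits / 0.155 s = 465 kbps.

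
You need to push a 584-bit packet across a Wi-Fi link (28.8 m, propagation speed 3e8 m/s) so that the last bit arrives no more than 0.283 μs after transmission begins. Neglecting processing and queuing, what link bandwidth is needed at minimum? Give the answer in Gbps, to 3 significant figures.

3.12 Gbps

Propagation delay = 28.8 / 300000000 = 0.096 μs.
Transmission budget = 0.283 − 0.096 = 0.187 μs.
R ≥ L / t_tx = 584 bits / 1.87e-07 s = 3.12 Gbps.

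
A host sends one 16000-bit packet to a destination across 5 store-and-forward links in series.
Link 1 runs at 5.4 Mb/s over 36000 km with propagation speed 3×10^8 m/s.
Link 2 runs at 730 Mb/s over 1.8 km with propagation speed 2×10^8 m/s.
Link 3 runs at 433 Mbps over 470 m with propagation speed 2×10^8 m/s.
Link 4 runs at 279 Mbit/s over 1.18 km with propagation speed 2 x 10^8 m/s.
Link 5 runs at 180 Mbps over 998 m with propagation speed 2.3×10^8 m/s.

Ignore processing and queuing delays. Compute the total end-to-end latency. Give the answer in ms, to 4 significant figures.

Transmission delays (L/R per hop): 2.96296, 0.0219178, 0.0369515, 0.0573477, 0.0888889 ms; sum = 3.16807 ms.
Propagation delays (d/s per hop): 120, 0.009, 0.00235, 0.0059, 0.00433913 ms; sum = 120.022 ms.
End-to-end = 123.2 ms.

123.2 ms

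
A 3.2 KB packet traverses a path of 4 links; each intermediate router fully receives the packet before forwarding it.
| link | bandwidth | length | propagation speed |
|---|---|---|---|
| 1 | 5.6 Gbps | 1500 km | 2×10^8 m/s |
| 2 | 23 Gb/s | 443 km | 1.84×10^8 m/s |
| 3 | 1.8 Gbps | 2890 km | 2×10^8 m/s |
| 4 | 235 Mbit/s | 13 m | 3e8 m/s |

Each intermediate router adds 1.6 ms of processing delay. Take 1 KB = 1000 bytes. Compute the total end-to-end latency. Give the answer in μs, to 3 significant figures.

L = 25600 bits.
Transmission delays (L/R per hop): 4.57143, 1.11304, 14.2222, 108.936 μs; sum = 128.843 μs.
Propagation delays (d/s per hop): 7500, 2407.61, 14450, 0.0433333 μs; sum = 24357.7 μs.
Processing at 3 router(s): 3 × 1.6 ms = 4800 μs.
End-to-end = 29300 μs.

29300 μs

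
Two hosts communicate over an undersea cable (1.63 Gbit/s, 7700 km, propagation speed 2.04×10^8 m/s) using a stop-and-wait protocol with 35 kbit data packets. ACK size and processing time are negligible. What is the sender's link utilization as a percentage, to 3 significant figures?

t_tx = L/R = 35000/1630000000 = 2.14724e-05 s.
t_prop = 7700000/204000000 = 0.0377451 s; RTT = 0.0754902 s.
Cycle = t_tx + RTT = 0.0755117 s.
Utilization = t_tx / cycle = 2.14724e-05/0.0755117 = 0.0284 %.

0.0284 %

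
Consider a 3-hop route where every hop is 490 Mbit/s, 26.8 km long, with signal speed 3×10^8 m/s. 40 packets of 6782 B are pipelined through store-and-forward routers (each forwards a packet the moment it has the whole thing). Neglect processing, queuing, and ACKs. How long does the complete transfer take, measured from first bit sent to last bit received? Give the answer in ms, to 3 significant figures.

Per-hop transmission t_tx = L/R = 54256/490000000 = 0.110727 ms.
Per-hop propagation t_prop = 26800/300000000 = 0.0893333 ms.
Pipeline fill: first packet needs 3·t_tx to clear all hops; remaining 39 packets each add one t_tx.
Total = (3+40-1)·t_tx + 3·t_prop = 42·0.110727 + 3·0.0893333 = 4.92 ms.

4.92 ms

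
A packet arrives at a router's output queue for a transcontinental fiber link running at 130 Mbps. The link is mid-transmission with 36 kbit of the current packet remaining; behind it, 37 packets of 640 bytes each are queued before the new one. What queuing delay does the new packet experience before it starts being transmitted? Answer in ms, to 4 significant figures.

Each queued packet: L/R = 5120/130000000 = 0.0393846 ms.
37 queued → 1.45723 ms.
Plus remaining 36000 bits of current packet: 0.276923 ms.
Queuing delay = 1.734 ms.

1.734 ms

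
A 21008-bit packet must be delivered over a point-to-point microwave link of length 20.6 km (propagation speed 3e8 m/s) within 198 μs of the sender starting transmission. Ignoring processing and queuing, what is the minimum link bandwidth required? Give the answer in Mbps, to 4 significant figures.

162.4 Mbps

Propagation delay = 20600 / 300000000 = 68.6667 μs.
Transmission budget = 198 − 68.6667 = 129.333 μs.
R ≥ L / t_tx = 21008 bits / 0.000129333 s = 162.4 Mbps.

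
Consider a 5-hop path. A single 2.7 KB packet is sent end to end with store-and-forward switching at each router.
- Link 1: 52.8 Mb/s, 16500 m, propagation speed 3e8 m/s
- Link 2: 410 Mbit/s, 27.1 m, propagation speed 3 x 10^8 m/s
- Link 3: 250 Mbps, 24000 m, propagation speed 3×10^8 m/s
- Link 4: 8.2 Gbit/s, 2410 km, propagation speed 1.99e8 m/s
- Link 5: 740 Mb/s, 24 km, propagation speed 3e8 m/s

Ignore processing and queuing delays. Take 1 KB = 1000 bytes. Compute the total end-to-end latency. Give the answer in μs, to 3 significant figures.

L = 21600 bits.
Transmission delays (L/R per hop): 409.091, 52.6829, 86.4, 2.63415, 29.1892 μs; sum = 579.997 μs.
Propagation delays (d/s per hop): 55, 0.0903333, 80, 12110.6, 80 μs; sum = 12325.6 μs.
End-to-end = 12900 μs.

12900 μs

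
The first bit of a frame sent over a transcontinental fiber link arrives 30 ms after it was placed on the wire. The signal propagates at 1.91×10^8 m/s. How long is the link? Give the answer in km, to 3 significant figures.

5730 km

d = s × t_prop = 191000000 × 0.03 = 5730 km.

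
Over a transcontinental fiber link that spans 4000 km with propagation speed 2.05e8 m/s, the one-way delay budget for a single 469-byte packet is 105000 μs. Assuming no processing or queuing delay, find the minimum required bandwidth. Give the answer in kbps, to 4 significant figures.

43.89 kbps

L = 3752 bits.
Propagation delay = 4000000 / 2.05e+08 = 19512.2 μs.
Transmission budget = 105000 − 19512.2 = 85487.8 μs.
R ≥ L / t_tx = 3752 bits / 0.0854878 s = 43.89 kbps.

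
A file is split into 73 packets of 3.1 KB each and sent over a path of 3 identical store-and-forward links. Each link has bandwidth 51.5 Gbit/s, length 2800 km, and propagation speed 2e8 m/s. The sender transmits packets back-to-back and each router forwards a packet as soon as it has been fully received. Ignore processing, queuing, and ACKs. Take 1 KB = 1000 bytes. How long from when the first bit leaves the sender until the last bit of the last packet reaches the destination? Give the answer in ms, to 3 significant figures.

Per-hop transmission t_tx = L/R = 24800/51500000000 = 0.000481553 ms.
Per-hop propagation t_prop = 2800000/200000000 = 14 ms.
Pipeline fill: first packet needs 3·t_tx to clear all hops; remaining 72 packets each add one t_tx.
Total = (3+73-1)·t_tx + 3·t_prop = 75·0.000481553 + 3·14 = 42.0 ms.

42.0 ms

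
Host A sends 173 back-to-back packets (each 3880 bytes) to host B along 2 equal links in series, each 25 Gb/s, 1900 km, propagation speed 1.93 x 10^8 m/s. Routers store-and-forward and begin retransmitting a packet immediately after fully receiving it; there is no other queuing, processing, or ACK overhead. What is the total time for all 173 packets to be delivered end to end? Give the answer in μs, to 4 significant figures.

19910 μs

Per-hop transmission t_tx = L/R = 31040/25000000000 = 1.2416 μs.
Per-hop propagation t_prop = 1900000/193000000 = 9844.56 μs.
Pipeline fill: first packet needs 2·t_tx to clear all hops; remaining 172 packets each add one t_tx.
Total = (2+173-1)·t_tx + 2·t_prop = 174·1.2416 + 2·9844.56 = 19910 μs.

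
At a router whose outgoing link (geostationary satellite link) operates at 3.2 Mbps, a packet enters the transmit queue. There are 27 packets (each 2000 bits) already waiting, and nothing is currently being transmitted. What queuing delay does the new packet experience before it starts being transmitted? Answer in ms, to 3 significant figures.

16.9 ms

Each queued packet: L/R = 2000/3200000 = 0.625 ms.
27 queued → 16.875 ms.
Queuing delay = 16.9 ms.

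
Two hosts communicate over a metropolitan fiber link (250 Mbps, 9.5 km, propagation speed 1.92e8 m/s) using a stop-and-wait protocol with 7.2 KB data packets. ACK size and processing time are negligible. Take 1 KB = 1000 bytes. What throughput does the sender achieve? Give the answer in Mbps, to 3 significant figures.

175 Mbps

t_tx = L/R = 57600/250000000 = 0.0002304 s.
t_prop = 9500/192000000 = 4.94792e-05 s; RTT = 9.89583e-05 s.
Cycle = t_tx + RTT = 0.000329358 s.
Throughput = L / cycle = 57600 / 0.000329358 = 175 Mbps.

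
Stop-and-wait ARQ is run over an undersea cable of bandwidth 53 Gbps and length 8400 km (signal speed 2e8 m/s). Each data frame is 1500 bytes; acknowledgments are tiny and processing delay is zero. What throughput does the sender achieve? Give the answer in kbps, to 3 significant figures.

143 kbps

t_tx = L/R = 12000/53000000000 = 2.26415e-07 s.
t_prop = 8400000/200000000 = 0.042 s; RTT = 0.084 s.
Cycle = t_tx + RTT = 0.0840002 s.
Throughput = L / cycle = 12000 / 0.0840002 = 143 kbps.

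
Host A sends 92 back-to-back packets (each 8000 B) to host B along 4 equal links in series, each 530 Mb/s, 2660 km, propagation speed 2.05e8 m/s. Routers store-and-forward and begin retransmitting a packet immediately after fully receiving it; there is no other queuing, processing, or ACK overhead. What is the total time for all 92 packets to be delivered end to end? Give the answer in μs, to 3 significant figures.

Per-hop transmission t_tx = L/R = 64000/530000000 = 120.755 μs.
Per-hop propagation t_prop = 2660000/2.05e+08 = 12975.6 μs.
Pipeline fill: first packet needs 4·t_tx to clear all hops; remaining 91 packets each add one t_tx.
Total = (4+92-1)·t_tx + 4·t_prop = 95·120.755 + 4·12975.6 = 63400 μs.

63400 μs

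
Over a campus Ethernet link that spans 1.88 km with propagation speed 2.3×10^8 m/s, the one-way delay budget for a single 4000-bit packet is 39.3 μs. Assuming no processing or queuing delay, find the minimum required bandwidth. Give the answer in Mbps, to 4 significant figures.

128.5 Mbps

Propagation delay = 1880 / 2.3e+08 = 8.17391 μs.
Transmission budget = 39.3 − 8.17391 = 31.1261 μs.
R ≥ L / t_tx = 4000 bits / 3.11261e-05 s = 128.5 Mbps.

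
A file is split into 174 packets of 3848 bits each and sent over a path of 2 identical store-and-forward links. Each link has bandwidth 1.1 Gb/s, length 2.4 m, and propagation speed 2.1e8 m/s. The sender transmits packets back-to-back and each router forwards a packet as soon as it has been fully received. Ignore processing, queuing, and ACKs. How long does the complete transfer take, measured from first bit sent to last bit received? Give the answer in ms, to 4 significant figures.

Per-hop transmission t_tx = L/R = 3848/1100000000 = 0.00349818 ms.
Per-hop propagation t_prop = 2.4/210000000 = 1.14286e-05 ms.
Pipeline fill: first packet needs 2·t_tx to clear all hops; remaining 173 packets each add one t_tx.
Total = (2+174-1)·t_tx + 2·t_prop = 175·0.00349818 + 2·1.14286e-05 = 0.6122 ms.

0.6122 ms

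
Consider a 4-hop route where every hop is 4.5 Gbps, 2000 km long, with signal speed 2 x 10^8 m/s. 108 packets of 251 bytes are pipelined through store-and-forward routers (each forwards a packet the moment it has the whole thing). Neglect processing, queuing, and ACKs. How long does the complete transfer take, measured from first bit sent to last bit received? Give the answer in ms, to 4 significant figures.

40.05 ms

Per-hop transmission t_tx = L/R = 2008/4500000000 = 0.000446222 ms.
Per-hop propagation t_prop = 2000000/200000000 = 10 ms.
Pipeline fill: first packet needs 4·t_tx to clear all hops; remaining 107 packets each add one t_tx.
Total = (4+108-1)·t_tx + 4·t_prop = 111·0.000446222 + 4·10 = 40.05 ms.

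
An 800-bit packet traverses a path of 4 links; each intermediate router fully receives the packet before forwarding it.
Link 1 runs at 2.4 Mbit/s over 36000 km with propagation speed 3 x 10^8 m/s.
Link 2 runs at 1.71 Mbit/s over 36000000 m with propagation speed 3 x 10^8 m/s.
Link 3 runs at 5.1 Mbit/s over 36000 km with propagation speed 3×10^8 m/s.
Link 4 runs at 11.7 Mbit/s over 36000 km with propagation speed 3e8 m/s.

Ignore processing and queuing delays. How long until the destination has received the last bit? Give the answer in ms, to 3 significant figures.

Transmission delays (L/R per hop): 0.333333, 0.467836, 0.156863, 0.0683761 ms; sum = 1.02641 ms.
Propagation delays (d/s per hop): 120, 120, 120, 120 ms; sum = 480 ms.
End-to-end = 481 ms.

481 ms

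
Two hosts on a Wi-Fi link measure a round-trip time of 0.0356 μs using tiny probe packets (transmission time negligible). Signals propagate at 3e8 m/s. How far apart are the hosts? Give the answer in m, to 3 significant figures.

One-way propagation = RTT/2 = 0.0178 μs.
d = s × t = 300000000 × 1.78e-08 = 5.34 m.

5.34 m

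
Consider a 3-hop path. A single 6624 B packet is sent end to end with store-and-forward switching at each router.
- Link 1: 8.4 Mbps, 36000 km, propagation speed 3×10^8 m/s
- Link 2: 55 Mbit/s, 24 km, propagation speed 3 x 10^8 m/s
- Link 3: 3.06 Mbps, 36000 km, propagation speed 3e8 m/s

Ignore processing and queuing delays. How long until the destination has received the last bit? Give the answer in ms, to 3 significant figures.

265 ms

L = 6624 × 8 = 52992 bits.
Transmission delays (L/R per hop): 6.30857, 0.963491, 17.3176 ms; sum = 24.5897 ms.
Propagation delays (d/s per hop): 120, 0.08, 120 ms; sum = 240.08 ms.
End-to-end = 265 ms.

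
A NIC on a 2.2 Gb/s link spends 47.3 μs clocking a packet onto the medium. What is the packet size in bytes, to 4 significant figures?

13010 bytes

L = R × t_tx = 2200000000 b/s × 4.73e-05 s = 104060 bits.
In bytes: 104060 / 8 = 13010 bytes.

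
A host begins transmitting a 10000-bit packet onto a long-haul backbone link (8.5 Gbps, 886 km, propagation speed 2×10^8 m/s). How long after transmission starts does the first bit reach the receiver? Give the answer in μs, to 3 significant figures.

First bit experiences only propagation delay: d/s = 886000/200000000 = 4430 μs.

4430 μs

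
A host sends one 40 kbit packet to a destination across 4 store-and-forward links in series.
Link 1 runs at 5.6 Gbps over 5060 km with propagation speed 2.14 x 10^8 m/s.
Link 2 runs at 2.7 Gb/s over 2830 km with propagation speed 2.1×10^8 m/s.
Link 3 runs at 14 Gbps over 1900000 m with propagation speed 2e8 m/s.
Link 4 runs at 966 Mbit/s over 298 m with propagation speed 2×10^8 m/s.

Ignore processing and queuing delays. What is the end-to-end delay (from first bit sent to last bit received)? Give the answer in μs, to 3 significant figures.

46700 μs

L = 40000 bits.
Transmission delays (L/R per hop): 7.14286, 14.8148, 2.85714, 41.4079 μs; sum = 66.2227 μs.
Propagation delays (d/s per hop): 23644.9, 13476.2, 9500, 1.49 μs; sum = 46622.5 μs.
End-to-end = 46700 μs.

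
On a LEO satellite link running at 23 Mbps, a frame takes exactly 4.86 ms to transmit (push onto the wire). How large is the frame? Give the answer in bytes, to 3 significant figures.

L = R × t_tx = 23000000 b/s × 0.00486 s = 111780 bits.
In bytes: 111780 / 8 = 14000 bytes.

14000 bytes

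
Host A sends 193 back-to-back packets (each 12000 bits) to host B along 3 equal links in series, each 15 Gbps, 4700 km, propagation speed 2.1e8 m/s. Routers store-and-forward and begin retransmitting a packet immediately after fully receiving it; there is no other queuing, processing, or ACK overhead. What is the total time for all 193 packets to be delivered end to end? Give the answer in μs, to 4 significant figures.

67300 μs

Per-hop transmission t_tx = L/R = 12000/15000000000 = 0.8 μs.
Per-hop propagation t_prop = 4700000/210000000 = 22381 μs.
Pipeline fill: first packet needs 3·t_tx to clear all hops; remaining 192 packets each add one t_tx.
Total = (3+193-1)·t_tx + 3·t_prop = 195·0.8 + 3·22381 = 67300 μs.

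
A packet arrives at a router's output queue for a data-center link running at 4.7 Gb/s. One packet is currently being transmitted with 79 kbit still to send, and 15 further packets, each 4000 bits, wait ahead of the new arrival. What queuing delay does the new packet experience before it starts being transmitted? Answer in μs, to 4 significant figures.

Each queued packet: L/R = 4000/4700000000 = 0.851064 μs.
15 queued → 12.766 μs.
Plus remaining 79000 bits of current packet: 16.8085 μs.
Queuing delay = 29.57 μs.

29.57 μs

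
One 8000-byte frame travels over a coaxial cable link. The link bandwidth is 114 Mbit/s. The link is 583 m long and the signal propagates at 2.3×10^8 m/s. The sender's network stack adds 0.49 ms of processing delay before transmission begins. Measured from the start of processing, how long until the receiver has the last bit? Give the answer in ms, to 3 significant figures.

L = 8000 × 8 = 64000 bits.
Transmission delay = L/R = 64000 / 114000000 = 0.561404 ms.
Propagation delay = d/s = 583 m / 2.3e+08 m/s = 0.00253478 ms.
Plus processing delay 0.49 ms = 0.49 ms.
Total = 1.05 ms.

1.05 ms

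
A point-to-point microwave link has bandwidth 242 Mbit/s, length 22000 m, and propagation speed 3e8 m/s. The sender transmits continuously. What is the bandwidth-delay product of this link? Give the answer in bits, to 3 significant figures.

17700 bits

Propagation delay = 22000 / 300000000 = 7.33333e-05 s.
BDP = R × t_prop = 242000000 × 7.33333e-05 = 17746.7 bits.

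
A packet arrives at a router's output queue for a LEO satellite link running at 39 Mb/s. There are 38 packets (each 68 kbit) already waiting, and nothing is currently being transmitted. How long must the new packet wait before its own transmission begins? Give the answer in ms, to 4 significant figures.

Each queued packet: L/R = 68000/39000000 = 1.74359 ms.
38 queued → 66.2564 ms.
Queuing delay = 66.26 ms.

66.26 ms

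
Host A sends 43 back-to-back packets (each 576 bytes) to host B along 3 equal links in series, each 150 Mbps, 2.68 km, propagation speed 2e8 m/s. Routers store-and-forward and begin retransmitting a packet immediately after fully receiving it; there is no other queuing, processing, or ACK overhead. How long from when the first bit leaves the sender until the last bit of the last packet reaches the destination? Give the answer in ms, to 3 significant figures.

1.42 ms

Per-hop transmission t_tx = L/R = 4608/150000000 = 0.03072 ms.
Per-hop propagation t_prop = 2680/200000000 = 0.0134 ms.
Pipeline fill: first packet needs 3·t_tx to clear all hops; remaining 42 packets each add one t_tx.
Total = (3+43-1)·t_tx + 3·t_prop = 45·0.03072 + 3·0.0134 = 1.42 ms.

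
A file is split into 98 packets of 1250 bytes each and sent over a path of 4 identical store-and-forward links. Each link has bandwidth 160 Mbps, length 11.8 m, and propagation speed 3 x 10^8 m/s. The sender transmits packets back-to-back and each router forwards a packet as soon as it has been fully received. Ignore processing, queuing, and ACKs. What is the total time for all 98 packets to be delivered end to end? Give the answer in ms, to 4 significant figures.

Per-hop transmission t_tx = L/R = 10000/160000000 = 0.0625 ms.
Per-hop propagation t_prop = 11.8/300000000 = 3.93333e-05 ms.
Pipeline fill: first packet needs 4·t_tx to clear all hops; remaining 97 packets each add one t_tx.
Total = (4+98-1)·t_tx + 4·t_prop = 101·0.0625 + 4·3.93333e-05 = 6.313 ms.

6.313 ms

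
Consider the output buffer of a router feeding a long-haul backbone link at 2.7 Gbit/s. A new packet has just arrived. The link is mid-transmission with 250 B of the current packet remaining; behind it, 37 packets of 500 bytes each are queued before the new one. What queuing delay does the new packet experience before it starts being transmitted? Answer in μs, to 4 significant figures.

Each queued packet: L/R = 4000/2700000000 = 1.48148 μs.
37 queued → 54.8148 μs.
Plus remaining 2000 bits of current packet: 0.740741 μs.
Queuing delay = 55.56 μs.

55.56 μs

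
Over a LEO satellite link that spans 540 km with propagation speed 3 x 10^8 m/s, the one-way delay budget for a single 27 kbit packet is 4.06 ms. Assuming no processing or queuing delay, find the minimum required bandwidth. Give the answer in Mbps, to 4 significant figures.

Propagation delay = 540000 / 300000000 = 1.8 ms.
Transmission budget = 4.06 − 1.8 = 2.26 ms.
R ≥ L / t_tx = 27000 bits / 0.00226 s = 11.95 Mbps.

11.95 Mbps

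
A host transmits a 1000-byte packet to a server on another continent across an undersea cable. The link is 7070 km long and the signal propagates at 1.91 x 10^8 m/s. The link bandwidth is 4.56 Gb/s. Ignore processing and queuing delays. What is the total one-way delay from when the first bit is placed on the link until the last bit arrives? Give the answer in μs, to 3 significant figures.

37000 μs

L = 1000 × 8 = 8000 bits.
Transmission delay = L/R = 8000 / 4560000000 = 1.75439 μs.
Propagation delay = d/s = 7070000 m / 191000000 m/s = 37015.7 μs.
Total = 37000 μs.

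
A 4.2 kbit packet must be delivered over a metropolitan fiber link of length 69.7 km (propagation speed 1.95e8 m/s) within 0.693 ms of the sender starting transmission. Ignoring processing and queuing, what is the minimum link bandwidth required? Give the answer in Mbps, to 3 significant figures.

Propagation delay = 69700 / 195000000 = 0.357436 ms.
Transmission budget = 0.693 − 0.357436 = 0.335564 ms.
R ≥ L / t_tx = 4200 bits / 0.000335564 s = 12.5 Mbps.

12.5 Mbps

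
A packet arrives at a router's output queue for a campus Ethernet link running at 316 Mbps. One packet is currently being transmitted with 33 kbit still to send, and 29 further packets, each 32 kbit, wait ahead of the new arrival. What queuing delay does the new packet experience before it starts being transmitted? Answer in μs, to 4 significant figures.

Each queued packet: L/R = 32000/316000000 = 101.266 μs.
29 queued → 2936.71 μs.
Plus remaining 33000 bits of current packet: 104.43 μs.
Queuing delay = 3041 μs.

3041 μs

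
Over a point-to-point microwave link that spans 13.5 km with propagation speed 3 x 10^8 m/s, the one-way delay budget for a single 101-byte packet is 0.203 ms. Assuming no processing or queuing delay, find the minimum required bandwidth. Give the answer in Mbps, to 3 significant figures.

5.11 Mbps

L = 808 bits.
Propagation delay = 13500 / 300000000 = 0.045 ms.
Transmission budget = 0.203 − 0.045 = 0.158 ms.
R ≥ L / t_tx = 808 bits / 0.000158 s = 5.11 Mbps.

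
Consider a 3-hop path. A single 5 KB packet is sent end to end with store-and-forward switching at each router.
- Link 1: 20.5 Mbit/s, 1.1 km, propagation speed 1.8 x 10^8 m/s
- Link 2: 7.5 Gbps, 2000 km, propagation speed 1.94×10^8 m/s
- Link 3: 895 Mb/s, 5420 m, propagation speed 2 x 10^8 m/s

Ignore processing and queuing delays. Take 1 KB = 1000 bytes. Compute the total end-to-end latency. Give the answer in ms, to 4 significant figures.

L = 40000 bits.
Transmission delays (L/R per hop): 1.95122, 0.00533333, 0.0446927 ms; sum = 2.00125 ms.
Propagation delays (d/s per hop): 0.00611111, 10.3093, 0.0271 ms; sum = 10.3425 ms.
End-to-end = 12.34 ms.

12.34 ms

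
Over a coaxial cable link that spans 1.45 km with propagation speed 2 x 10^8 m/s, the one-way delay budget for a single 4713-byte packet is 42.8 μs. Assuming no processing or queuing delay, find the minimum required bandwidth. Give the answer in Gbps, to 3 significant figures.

1.06 Gbps

L = 37704 bits.
Propagation delay = 1450 / 200000000 = 7.25 μs.
Transmission budget = 42.8 − 7.25 = 35.55 μs.
R ≥ L / t_tx = 37704 bits / 3.555e-05 s = 1.06 Gbps.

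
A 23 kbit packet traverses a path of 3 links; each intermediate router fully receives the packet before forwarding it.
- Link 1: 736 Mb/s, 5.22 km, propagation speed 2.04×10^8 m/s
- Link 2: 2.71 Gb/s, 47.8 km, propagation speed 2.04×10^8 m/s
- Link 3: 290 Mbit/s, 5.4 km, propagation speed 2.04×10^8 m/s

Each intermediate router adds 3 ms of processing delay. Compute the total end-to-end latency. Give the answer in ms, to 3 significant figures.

L = 23000 bits.
Transmission delays (L/R per hop): 0.03125, 0.00848708, 0.0793103 ms; sum = 0.119047 ms.
Propagation delays (d/s per hop): 0.0255882, 0.234314, 0.0264706 ms; sum = 0.286373 ms.
Processing at 2 router(s): 2 × 3 ms = 6 ms.
End-to-end = 6.41 ms.

6.41 ms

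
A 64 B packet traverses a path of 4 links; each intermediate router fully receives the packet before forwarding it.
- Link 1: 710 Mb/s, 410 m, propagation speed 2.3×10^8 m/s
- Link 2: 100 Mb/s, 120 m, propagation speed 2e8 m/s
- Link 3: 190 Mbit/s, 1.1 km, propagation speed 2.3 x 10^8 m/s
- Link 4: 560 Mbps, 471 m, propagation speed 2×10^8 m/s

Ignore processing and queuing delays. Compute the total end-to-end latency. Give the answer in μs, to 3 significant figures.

19.0 μs

L = 64 × 8 = 512 bits.
Transmission delays (L/R per hop): 0.721127, 5.12, 2.69474, 0.914286 μs; sum = 9.45015 μs.
Propagation delays (d/s per hop): 1.78261, 0.6, 4.78261, 2.355 μs; sum = 9.52022 μs.
End-to-end = 19.0 μs.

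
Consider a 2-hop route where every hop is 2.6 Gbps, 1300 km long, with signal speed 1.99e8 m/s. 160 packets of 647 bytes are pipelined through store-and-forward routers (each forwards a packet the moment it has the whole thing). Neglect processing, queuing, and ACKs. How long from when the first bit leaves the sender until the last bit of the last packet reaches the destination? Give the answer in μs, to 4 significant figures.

13390 μs

Per-hop transmission t_tx = L/R = 5176/2600000000 = 1.99077 μs.
Per-hop propagation t_prop = 1300000/199000000 = 6532.66 μs.
Pipeline fill: first packet needs 2·t_tx to clear all hops; remaining 159 packets each add one t_tx.
Total = (2+160-1)·t_tx + 2·t_prop = 161·1.99077 + 2·6532.66 = 13390 μs.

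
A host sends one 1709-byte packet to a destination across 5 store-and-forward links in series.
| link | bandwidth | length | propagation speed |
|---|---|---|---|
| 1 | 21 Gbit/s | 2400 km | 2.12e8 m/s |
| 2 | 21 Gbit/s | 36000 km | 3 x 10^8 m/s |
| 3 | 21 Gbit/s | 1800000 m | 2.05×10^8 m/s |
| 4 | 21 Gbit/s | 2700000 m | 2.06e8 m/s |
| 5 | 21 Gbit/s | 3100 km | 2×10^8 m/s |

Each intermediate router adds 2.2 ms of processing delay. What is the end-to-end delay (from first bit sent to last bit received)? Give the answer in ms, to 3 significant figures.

178 ms

L = 1709 × 8 = 13672 bits.
Transmission delay per hop = L/R = 13672/21000000000 = 0.000651048 ms; 5 hops → 0.00325524 ms.
Propagation delays (d/s per hop): 11.3208, 120, 8.78049, 13.1068, 15.5 ms; sum = 168.708 ms.
Processing at 4 router(s): 4 × 2.2 ms = 8.8 ms.
End-to-end = 178 ms.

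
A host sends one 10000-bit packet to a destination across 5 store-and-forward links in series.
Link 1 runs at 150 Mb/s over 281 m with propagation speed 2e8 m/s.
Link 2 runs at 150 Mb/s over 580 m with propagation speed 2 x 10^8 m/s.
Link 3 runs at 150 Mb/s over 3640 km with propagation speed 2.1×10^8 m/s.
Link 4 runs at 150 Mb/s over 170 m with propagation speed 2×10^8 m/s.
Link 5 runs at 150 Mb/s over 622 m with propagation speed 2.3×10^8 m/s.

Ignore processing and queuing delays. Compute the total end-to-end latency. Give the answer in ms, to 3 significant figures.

17.7 ms

Transmission delay per hop = L/R = 10000/150000000 = 0.0666667 ms; 5 hops → 0.333333 ms.
Propagation delays (d/s per hop): 0.001405, 0.0029, 17.3333, 0.00085, 0.00270435 ms; sum = 17.3412 ms.
End-to-end = 17.7 ms.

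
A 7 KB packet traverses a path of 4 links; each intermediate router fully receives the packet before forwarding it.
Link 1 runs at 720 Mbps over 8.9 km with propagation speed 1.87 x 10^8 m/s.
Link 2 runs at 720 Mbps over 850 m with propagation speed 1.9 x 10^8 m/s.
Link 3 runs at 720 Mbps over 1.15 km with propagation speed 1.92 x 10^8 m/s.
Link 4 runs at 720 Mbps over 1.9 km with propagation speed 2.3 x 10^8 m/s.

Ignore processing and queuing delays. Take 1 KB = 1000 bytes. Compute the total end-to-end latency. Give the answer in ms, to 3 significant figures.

L = 56000 bits.
Transmission delay per hop = L/R = 56000/720000000 = 0.0777778 ms; 4 hops → 0.311111 ms.
Propagation delays (d/s per hop): 0.0475936, 0.00447368, 0.00598958, 0.00826087 ms; sum = 0.0663177 ms.
End-to-end = 0.377 ms.

0.377 ms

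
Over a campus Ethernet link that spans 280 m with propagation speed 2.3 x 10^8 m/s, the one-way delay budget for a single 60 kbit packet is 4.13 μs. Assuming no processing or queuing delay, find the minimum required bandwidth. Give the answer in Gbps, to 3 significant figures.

20.6 Gbps

Propagation delay = 280 / 2.3e+08 = 1.21739 μs.
Transmission budget = 4.13 − 1.21739 = 2.91261 μs.
R ≥ L / t_tx = 60000 bits / 2.91261e-06 s = 20.6 Gbps.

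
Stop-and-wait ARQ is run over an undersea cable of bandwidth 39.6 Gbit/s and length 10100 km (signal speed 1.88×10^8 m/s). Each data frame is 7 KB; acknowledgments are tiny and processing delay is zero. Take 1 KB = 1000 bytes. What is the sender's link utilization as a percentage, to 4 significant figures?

t_tx = L/R = 56000/39600000000 = 1.41414e-06 s.
t_prop = 10100000/188000000 = 0.0537234 s; RTT = 0.107447 s.
Cycle = t_tx + RTT = 0.107448 s.
Utilization = t_tx / cycle = 1.41414e-06/0.107448 = 0.001316 %.

0.001316 %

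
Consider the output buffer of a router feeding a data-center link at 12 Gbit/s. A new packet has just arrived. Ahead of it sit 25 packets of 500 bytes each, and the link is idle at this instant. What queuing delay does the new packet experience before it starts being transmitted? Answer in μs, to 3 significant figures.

Each queued packet: L/R = 4000/12000000000 = 0.333333 μs.
25 queued → 8.33333 μs.
Queuing delay = 8.33 μs.

8.33 μs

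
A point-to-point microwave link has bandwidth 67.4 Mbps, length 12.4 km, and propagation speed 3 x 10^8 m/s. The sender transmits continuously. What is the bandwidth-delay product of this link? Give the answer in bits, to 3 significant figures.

2790 bits

Propagation delay = 12400 / 300000000 = 4.13333e-05 s.
BDP = R × t_prop = 67400000 × 4.13333e-05 = 2785.87 bits.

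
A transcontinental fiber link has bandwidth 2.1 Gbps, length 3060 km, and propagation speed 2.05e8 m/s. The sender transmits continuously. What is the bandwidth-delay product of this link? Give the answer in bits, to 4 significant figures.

Propagation delay = 3060000 / 2.05e+08 = 0.0149268 s.
BDP = R × t_prop = 2100000000 × 0.0149268 = 31346300 bits.

31350000 bits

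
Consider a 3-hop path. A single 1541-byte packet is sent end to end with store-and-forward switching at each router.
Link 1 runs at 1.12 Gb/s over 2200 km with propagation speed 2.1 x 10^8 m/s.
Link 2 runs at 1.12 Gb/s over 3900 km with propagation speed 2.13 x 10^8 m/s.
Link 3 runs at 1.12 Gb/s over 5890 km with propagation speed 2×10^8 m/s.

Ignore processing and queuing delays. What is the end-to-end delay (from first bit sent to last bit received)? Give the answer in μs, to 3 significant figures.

L = 1541 × 8 = 12328 bits.
Transmission delay per hop = L/R = 12328/1120000000 = 11.0071 μs; 3 hops → 33.0214 μs.
Propagation delays (d/s per hop): 10476.2, 18309.9, 29450 μs; sum = 58236 μs.
End-to-end = 58300 μs.

58300 μs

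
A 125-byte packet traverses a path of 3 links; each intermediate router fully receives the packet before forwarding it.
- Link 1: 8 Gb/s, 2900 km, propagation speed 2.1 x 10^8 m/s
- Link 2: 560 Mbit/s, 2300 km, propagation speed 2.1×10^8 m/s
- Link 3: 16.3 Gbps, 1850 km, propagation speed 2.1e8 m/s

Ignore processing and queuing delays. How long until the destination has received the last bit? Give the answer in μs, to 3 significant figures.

L = 125 × 8 = 1000 bits.
Transmission delays (L/R per hop): 0.125, 1.78571, 0.0613497 μs; sum = 1.97206 μs.
Propagation delays (d/s per hop): 13809.5, 10952.4, 8809.52 μs; sum = 33571.4 μs.
End-to-end = 33600 μs.

33600 μs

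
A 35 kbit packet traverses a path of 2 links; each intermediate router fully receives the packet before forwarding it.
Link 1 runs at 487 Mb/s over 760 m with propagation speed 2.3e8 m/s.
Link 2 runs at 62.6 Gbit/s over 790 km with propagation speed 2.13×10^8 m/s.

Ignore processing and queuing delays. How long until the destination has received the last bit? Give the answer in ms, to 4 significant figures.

L = 35000 bits.
Transmission delays (L/R per hop): 0.0718686, 0.000559105 ms; sum = 0.0724277 ms.
Propagation delays (d/s per hop): 0.00330435, 3.70892 ms; sum = 3.71222 ms.
End-to-end = 3.785 ms.

3.785 ms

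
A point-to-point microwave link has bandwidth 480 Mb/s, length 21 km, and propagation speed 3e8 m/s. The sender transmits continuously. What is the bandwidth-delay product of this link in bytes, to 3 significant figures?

4200 bytes

Propagation delay = 21000 / 300000000 = 7e-05 s.
BDP = R × t_prop = 480000000 × 7e-05 = 33600 bits.
In bytes: 33600/8 = 4200 bytes.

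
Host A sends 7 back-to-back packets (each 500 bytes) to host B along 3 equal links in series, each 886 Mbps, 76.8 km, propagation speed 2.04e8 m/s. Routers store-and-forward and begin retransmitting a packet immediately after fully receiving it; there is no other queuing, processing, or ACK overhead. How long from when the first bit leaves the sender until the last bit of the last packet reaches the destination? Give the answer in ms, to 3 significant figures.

1.17 ms

Per-hop transmission t_tx = L/R = 4000/886000000 = 0.00451467 ms.
Per-hop propagation t_prop = 76800/204000000 = 0.376471 ms.
Pipeline fill: first packet needs 3·t_tx to clear all hops; remaining 6 packets each add one t_tx.
Total = (3+7-1)·t_tx + 3·t_prop = 9·0.00451467 + 3·0.376471 = 1.17 ms.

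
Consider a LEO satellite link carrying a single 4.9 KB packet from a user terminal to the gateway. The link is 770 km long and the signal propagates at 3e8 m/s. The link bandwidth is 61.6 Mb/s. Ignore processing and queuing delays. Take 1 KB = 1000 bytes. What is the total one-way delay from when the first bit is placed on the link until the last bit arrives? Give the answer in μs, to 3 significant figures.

3200 μs

L = 39200 bits.
Transmission delay = L/R = 39200 / 61600000 = 636.364 μs.
Propagation delay = d/s = 770000 m / 300000000 m/s = 2566.67 μs.
Total = 3200 μs.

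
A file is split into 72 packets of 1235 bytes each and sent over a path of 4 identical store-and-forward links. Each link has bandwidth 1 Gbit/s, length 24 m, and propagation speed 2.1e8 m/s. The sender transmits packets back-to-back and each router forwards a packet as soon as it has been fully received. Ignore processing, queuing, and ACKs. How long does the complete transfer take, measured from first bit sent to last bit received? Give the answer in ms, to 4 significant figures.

Per-hop transmission t_tx = L/R = 9880/1000000000 = 0.00988 ms.
Per-hop propagation t_prop = 24/210000000 = 0.000114286 ms.
Pipeline fill: first packet needs 4·t_tx to clear all hops; remaining 71 packets each add one t_tx.
Total = (4+72-1)·t_tx + 4·t_prop = 75·0.00988 + 4·0.000114286 = 0.7415 ms.

0.7415 ms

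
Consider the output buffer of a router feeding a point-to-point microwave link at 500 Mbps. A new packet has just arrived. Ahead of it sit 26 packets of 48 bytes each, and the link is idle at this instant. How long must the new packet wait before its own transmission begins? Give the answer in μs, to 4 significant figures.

Each queued packet: L/R = 384/500000000 = 0.768 μs.
26 queued → 19.968 μs.
Queuing delay = 19.97 μs.

19.97 μs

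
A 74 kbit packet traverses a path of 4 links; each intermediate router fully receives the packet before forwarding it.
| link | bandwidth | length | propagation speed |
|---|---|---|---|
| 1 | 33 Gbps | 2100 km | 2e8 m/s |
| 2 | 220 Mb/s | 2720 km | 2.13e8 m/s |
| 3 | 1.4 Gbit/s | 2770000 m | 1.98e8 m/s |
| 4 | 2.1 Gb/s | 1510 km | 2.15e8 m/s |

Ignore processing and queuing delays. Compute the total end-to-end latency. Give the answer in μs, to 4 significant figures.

L = 74000 bits.
Transmission delays (L/R per hop): 2.24242, 336.364, 52.8571, 35.2381 μs; sum = 426.701 μs.
Propagation delays (d/s per hop): 10500, 12770, 13989.9, 7023.26 μs; sum = 44283.1 μs.
End-to-end = 44710 μs.

44710 μs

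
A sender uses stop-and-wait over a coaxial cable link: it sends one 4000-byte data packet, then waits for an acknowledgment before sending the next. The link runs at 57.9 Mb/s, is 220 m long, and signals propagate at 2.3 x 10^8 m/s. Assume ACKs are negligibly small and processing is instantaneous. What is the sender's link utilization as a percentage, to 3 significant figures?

99.7 %

t_tx = L/R = 32000/57900000 = 0.000552677 s.
t_prop = 220/2.3e+08 = 9.56522e-07 s; RTT = 1.91304e-06 s.
Cycle = t_tx + RTT = 0.00055459 s.
Utilization = t_tx / cycle = 0.000552677/0.00055459 = 99.7 %.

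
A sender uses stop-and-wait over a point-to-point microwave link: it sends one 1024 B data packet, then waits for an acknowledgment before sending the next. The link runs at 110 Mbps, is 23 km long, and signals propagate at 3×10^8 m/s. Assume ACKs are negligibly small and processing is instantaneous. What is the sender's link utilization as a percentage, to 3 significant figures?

t_tx = L/R = 8192/110000000 = 7.44727e-05 s.
t_prop = 23000/300000000 = 7.66667e-05 s; RTT = 0.000153333 s.
Cycle = t_tx + RTT = 0.000227806 s.
Utilization = t_tx / cycle = 7.44727e-05/0.000227806 = 32.7 %.

32.7 %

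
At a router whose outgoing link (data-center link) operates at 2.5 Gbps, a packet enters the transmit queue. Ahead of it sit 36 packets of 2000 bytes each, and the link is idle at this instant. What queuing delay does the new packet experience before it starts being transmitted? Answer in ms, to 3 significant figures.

Each queued packet: L/R = 16000/2500000000 = 0.0064 ms.
36 queued → 0.2304 ms.
Queuing delay = 0.230 ms.

0.230 ms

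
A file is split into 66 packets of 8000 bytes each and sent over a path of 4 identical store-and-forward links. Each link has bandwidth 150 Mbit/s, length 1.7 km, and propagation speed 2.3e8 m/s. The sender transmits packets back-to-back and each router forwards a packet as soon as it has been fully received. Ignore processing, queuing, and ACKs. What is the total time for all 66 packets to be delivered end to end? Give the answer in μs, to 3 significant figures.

Per-hop transmission t_tx = L/R = 64000/150000000 = 426.667 μs.
Per-hop propagation t_prop = 1700/2.3e+08 = 7.3913 μs.
Pipeline fill: first packet needs 4·t_tx to clear all hops; remaining 65 packets each add one t_tx.
Total = (4+66-1)·t_tx + 4·t_prop = 69·426.667 + 4·7.3913 = 29500 μs.

29500 μs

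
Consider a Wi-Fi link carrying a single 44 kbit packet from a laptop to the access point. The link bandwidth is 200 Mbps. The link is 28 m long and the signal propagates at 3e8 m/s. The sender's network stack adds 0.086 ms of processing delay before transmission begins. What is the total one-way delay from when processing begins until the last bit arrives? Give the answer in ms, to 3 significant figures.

0.306 ms

L = 44000 bits.
Transmission delay = L/R = 44000 / 200000000 = 0.22 ms.
Propagation delay = d/s = 28 m / 300000000 m/s = 9.33333e-05 ms.
Plus processing delay 0.086 ms = 0.086 ms.
Total = 0.306 ms.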